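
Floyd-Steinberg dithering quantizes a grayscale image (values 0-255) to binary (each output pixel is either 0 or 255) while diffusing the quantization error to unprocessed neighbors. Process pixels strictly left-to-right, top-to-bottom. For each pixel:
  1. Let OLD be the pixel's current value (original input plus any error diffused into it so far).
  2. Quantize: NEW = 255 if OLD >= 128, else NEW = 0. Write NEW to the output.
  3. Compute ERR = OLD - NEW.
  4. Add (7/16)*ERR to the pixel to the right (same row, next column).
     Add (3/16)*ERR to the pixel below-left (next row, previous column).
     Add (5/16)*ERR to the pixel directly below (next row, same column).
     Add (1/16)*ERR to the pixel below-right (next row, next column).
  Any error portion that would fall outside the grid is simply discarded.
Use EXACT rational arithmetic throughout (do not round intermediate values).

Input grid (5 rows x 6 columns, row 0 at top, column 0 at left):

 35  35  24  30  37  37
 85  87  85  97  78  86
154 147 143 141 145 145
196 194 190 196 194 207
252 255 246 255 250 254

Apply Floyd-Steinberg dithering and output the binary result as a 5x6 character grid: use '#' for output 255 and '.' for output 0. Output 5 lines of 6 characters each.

(0,0): OLD=35 → NEW=0, ERR=35
(0,1): OLD=805/16 → NEW=0, ERR=805/16
(0,2): OLD=11779/256 → NEW=0, ERR=11779/256
(0,3): OLD=205333/4096 → NEW=0, ERR=205333/4096
(0,4): OLD=3862163/65536 → NEW=0, ERR=3862163/65536
(0,5): OLD=65832453/1048576 → NEW=0, ERR=65832453/1048576
(1,0): OLD=26975/256 → NEW=0, ERR=26975/256
(1,1): OLD=326937/2048 → NEW=255, ERR=-195303/2048
(1,2): OLD=4600717/65536 → NEW=0, ERR=4600717/65536
(1,3): OLD=41236361/262144 → NEW=255, ERR=-25610359/262144
(1,4): OLD=1150568443/16777216 → NEW=0, ERR=1150568443/16777216
(1,5): OLD=37394738285/268435456 → NEW=255, ERR=-31056302995/268435456
(2,0): OLD=5539363/32768 → NEW=255, ERR=-2816477/32768
(2,1): OLD=104169265/1048576 → NEW=0, ERR=104169265/1048576
(2,2): OLD=3089064659/16777216 → NEW=255, ERR=-1189125421/16777216
(2,3): OLD=12979847675/134217728 → NEW=0, ERR=12979847675/134217728
(2,4): OLD=777139684209/4294967296 → NEW=255, ERR=-318076976271/4294967296
(2,5): OLD=5547826574631/68719476736 → NEW=0, ERR=5547826574631/68719476736
(3,0): OLD=3150205811/16777216 → NEW=255, ERR=-1127984269/16777216
(3,1): OLD=23752358647/134217728 → NEW=255, ERR=-10473161993/134217728
(3,2): OLD=169708975637/1073741824 → NEW=255, ERR=-104095189483/1073741824
(3,3): OLD=11372480726143/68719476736 → NEW=255, ERR=-6150985841537/68719476736
(3,4): OLD=84045679264799/549755813888 → NEW=255, ERR=-56142053276641/549755813888
(3,5): OLD=1608996092683121/8796093022208 → NEW=255, ERR=-634007627979919/8796093022208
(4,0): OLD=464627022557/2147483648 → NEW=255, ERR=-82981307683/2147483648
(4,1): OLD=6574058047289/34359738368 → NEW=255, ERR=-2187675236551/34359738368
(4,2): OLD=182726730021595/1099511627776 → NEW=255, ERR=-97648735061285/1099511627776
(4,3): OLD=2866941634883687/17592186044416 → NEW=255, ERR=-1619065806442393/17592186044416
(4,4): OLD=44673856864991703/281474976710656 → NEW=255, ERR=-27102262196225577/281474976710656
(4,5): OLD=824012518224099713/4503599627370496 → NEW=255, ERR=-324405386755376767/4503599627370496
Row 0: ......
Row 1: .#.#.#
Row 2: #.#.#.
Row 3: ######
Row 4: ######

Answer: ......
.#.#.#
#.#.#.
######
######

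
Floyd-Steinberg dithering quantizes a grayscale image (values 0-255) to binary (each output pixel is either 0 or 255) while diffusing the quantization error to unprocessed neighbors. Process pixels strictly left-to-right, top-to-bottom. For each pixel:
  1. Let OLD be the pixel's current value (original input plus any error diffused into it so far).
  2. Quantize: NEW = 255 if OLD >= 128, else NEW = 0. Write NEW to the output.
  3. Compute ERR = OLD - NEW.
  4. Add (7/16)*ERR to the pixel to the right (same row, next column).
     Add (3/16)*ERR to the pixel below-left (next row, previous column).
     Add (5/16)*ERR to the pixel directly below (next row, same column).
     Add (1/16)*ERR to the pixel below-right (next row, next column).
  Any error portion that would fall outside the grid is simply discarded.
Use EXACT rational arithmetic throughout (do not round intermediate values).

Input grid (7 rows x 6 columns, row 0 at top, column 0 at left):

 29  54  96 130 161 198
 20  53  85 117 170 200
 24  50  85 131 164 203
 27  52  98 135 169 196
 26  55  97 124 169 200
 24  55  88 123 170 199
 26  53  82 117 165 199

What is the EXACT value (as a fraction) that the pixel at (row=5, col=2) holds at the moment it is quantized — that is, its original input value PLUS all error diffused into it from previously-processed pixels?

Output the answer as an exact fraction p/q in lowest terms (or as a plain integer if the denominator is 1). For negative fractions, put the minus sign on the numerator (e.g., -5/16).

Answer: 22204388493587783/140737488355328

Derivation:
(0,0): OLD=29 → NEW=0, ERR=29
(0,1): OLD=1067/16 → NEW=0, ERR=1067/16
(0,2): OLD=32045/256 → NEW=0, ERR=32045/256
(0,3): OLD=756795/4096 → NEW=255, ERR=-287685/4096
(0,4): OLD=8537501/65536 → NEW=255, ERR=-8174179/65536
(0,5): OLD=150398795/1048576 → NEW=255, ERR=-116988085/1048576
(1,0): OLD=10641/256 → NEW=0, ERR=10641/256
(1,1): OLD=240247/2048 → NEW=0, ERR=240247/2048
(1,2): OLD=10907715/65536 → NEW=255, ERR=-5803965/65536
(1,3): OLD=10680455/262144 → NEW=0, ERR=10680455/262144
(1,4): OLD=2072633525/16777216 → NEW=0, ERR=2072633525/16777216
(1,5): OLD=56743889251/268435456 → NEW=255, ERR=-11707152029/268435456
(2,0): OLD=1932813/32768 → NEW=0, ERR=1932813/32768
(2,1): OLD=103239903/1048576 → NEW=0, ERR=103239903/1048576
(2,2): OLD=1935597405/16777216 → NEW=0, ERR=1935597405/16777216
(2,3): OLD=28432028853/134217728 → NEW=255, ERR=-5793491787/134217728
(2,4): OLD=764891763359/4294967296 → NEW=255, ERR=-330324897121/4294967296
(2,5): OLD=11231801517641/68719476736 → NEW=255, ERR=-6291665050039/68719476736
(3,0): OLD=1071954621/16777216 → NEW=0, ERR=1071954621/16777216
(3,1): OLD=18258955385/134217728 → NEW=255, ERR=-15966565255/134217728
(3,2): OLD=85972784571/1073741824 → NEW=0, ERR=85972784571/1073741824
(3,3): OLD=10261946885745/68719476736 → NEW=255, ERR=-7261519681935/68719476736
(3,4): OLD=43359786302929/549755813888 → NEW=0, ERR=43359786302929/549755813888
(3,5): OLD=1733604547640223/8796093022208 → NEW=255, ERR=-509399173022817/8796093022208
(4,0): OLD=50813063923/2147483648 → NEW=0, ERR=50813063923/2147483648
(4,1): OLD=1621198736215/34359738368 → NEW=0, ERR=1621198736215/34359738368
(4,2): OLD=126901260807637/1099511627776 → NEW=0, ERR=126901260807637/1099511627776
(4,3): OLD=2837013169824521/17592186044416 → NEW=255, ERR=-1648994271501559/17592186044416
(4,4): OLD=38048532895346329/281474976710656 → NEW=255, ERR=-33727586165870951/281474976710656
(4,5): OLD=605323165216451471/4503599627370496 → NEW=255, ERR=-543094739763025009/4503599627370496
(5,0): OLD=22122780855797/549755813888 → NEW=0, ERR=22122780855797/549755813888
(5,1): OLD=1943401033369925/17592186044416 → NEW=0, ERR=1943401033369925/17592186044416
(5,2): OLD=22204388493587783/140737488355328 → NEW=255, ERR=-13683671037020857/140737488355328
Target (5,2): original=88, with diffused error = 22204388493587783/140737488355328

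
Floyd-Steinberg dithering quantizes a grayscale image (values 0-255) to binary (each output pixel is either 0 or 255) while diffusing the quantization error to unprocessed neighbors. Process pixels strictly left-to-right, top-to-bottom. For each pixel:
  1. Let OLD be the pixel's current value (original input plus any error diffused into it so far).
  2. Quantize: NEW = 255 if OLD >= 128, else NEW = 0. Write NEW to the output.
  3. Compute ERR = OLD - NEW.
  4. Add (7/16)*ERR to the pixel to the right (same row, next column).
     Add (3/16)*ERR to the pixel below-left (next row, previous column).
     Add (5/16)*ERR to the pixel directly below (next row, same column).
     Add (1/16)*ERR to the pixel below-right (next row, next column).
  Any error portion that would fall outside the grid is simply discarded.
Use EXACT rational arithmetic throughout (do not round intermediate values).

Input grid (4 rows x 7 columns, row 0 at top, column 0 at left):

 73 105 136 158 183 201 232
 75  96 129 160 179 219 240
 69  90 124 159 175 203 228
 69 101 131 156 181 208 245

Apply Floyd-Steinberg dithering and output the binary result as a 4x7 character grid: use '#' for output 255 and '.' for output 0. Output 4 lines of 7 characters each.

Answer: .#.####
..#.###
.#.#.##
.#.####

Derivation:
(0,0): OLD=73 → NEW=0, ERR=73
(0,1): OLD=2191/16 → NEW=255, ERR=-1889/16
(0,2): OLD=21593/256 → NEW=0, ERR=21593/256
(0,3): OLD=798319/4096 → NEW=255, ERR=-246161/4096
(0,4): OLD=10269961/65536 → NEW=255, ERR=-6441719/65536
(0,5): OLD=165671743/1048576 → NEW=255, ERR=-101715137/1048576
(0,6): OLD=3180308153/16777216 → NEW=255, ERR=-1097881927/16777216
(1,0): OLD=19373/256 → NEW=0, ERR=19373/256
(1,1): OLD=230587/2048 → NEW=0, ERR=230587/2048
(1,2): OLD=12187735/65536 → NEW=255, ERR=-4523945/65536
(1,3): OLD=25653579/262144 → NEW=0, ERR=25653579/262144
(1,4): OLD=2837921729/16777216 → NEW=255, ERR=-1440268351/16777216
(1,5): OLD=17812774801/134217728 → NEW=255, ERR=-16412745839/134217728
(1,6): OLD=343572040031/2147483648 → NEW=255, ERR=-204036290209/2147483648
(2,0): OLD=3727673/32768 → NEW=0, ERR=3727673/32768
(2,1): OLD=174840835/1048576 → NEW=255, ERR=-92546045/1048576
(2,2): OLD=1496540361/16777216 → NEW=0, ERR=1496540361/16777216
(2,3): OLD=27943615169/134217728 → NEW=255, ERR=-6281905471/134217728
(2,4): OLD=119060980497/1073741824 → NEW=0, ERR=119060980497/1073741824
(2,5): OLD=6532397728987/34359738368 → NEW=255, ERR=-2229335554853/34359738368
(2,6): OLD=89214410530989/549755813888 → NEW=255, ERR=-50973322010451/549755813888
(3,0): OLD=1476417449/16777216 → NEW=0, ERR=1476417449/16777216
(3,1): OLD=18220704629/134217728 → NEW=255, ERR=-16004816011/134217728
(3,2): OLD=99228325039/1073741824 → NEW=0, ERR=99228325039/1073741824
(3,3): OLD=894085793433/4294967296 → NEW=255, ERR=-201130867047/4294967296
(3,4): OLD=98996056173481/549755813888 → NEW=255, ERR=-41191676367959/549755813888
(3,5): OLD=635469012819211/4398046511104 → NEW=255, ERR=-486032847512309/4398046511104
(3,6): OLD=11513824559502293/70368744177664 → NEW=255, ERR=-6430205205802027/70368744177664
Row 0: .#.####
Row 1: ..#.###
Row 2: .#.#.##
Row 3: .#.####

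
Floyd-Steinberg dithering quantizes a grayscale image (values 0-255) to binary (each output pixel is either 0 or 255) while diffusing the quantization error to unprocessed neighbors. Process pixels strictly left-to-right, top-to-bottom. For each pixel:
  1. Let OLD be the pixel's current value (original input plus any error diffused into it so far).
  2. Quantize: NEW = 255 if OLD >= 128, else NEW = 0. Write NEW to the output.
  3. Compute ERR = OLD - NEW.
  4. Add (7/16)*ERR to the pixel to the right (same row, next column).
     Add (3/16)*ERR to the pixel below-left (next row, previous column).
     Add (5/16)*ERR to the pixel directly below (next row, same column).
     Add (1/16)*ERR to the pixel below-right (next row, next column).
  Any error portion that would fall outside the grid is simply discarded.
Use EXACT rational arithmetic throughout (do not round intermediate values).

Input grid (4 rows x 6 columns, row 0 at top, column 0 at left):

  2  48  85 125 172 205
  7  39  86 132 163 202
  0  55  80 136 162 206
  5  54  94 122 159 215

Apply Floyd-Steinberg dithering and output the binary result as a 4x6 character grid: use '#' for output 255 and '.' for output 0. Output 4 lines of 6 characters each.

Answer: ...###
..#..#
...###
..#.##

Derivation:
(0,0): OLD=2 → NEW=0, ERR=2
(0,1): OLD=391/8 → NEW=0, ERR=391/8
(0,2): OLD=13617/128 → NEW=0, ERR=13617/128
(0,3): OLD=351319/2048 → NEW=255, ERR=-170921/2048
(0,4): OLD=4439649/32768 → NEW=255, ERR=-3916191/32768
(0,5): OLD=80065703/524288 → NEW=255, ERR=-53627737/524288
(1,0): OLD=2149/128 → NEW=0, ERR=2149/128
(1,1): OLD=83651/1024 → NEW=0, ERR=83651/1024
(1,2): OLD=4665855/32768 → NEW=255, ERR=-3689985/32768
(1,3): OLD=5359955/131072 → NEW=0, ERR=5359955/131072
(1,4): OLD=999487577/8388608 → NEW=0, ERR=999487577/8388608
(1,5): OLD=28815630239/134217728 → NEW=255, ERR=-5409890401/134217728
(2,0): OLD=336913/16384 → NEW=0, ERR=336913/16384
(2,1): OLD=36416971/524288 → NEW=0, ERR=36416971/524288
(2,2): OLD=737957409/8388608 → NEW=0, ERR=737957409/8388608
(2,3): OLD=13594162521/67108864 → NEW=255, ERR=-3518597799/67108864
(2,4): OLD=367849910667/2147483648 → NEW=255, ERR=-179758419573/2147483648
(2,5): OLD=5642874754429/34359738368 → NEW=255, ERR=-3118858529411/34359738368
(3,0): OLD=205100033/8388608 → NEW=0, ERR=205100033/8388608
(3,1): OLD=6991593453/67108864 → NEW=0, ERR=6991593453/67108864
(3,2): OLD=86748380439/536870912 → NEW=255, ERR=-50153702121/536870912
(3,3): OLD=1874250611653/34359738368 → NEW=0, ERR=1874250611653/34359738368
(3,4): OLD=37496078731301/274877906944 → NEW=255, ERR=-32597787539419/274877906944
(3,5): OLD=569632068229643/4398046511104 → NEW=255, ERR=-551869792101877/4398046511104
Row 0: ...###
Row 1: ..#..#
Row 2: ...###
Row 3: ..#.##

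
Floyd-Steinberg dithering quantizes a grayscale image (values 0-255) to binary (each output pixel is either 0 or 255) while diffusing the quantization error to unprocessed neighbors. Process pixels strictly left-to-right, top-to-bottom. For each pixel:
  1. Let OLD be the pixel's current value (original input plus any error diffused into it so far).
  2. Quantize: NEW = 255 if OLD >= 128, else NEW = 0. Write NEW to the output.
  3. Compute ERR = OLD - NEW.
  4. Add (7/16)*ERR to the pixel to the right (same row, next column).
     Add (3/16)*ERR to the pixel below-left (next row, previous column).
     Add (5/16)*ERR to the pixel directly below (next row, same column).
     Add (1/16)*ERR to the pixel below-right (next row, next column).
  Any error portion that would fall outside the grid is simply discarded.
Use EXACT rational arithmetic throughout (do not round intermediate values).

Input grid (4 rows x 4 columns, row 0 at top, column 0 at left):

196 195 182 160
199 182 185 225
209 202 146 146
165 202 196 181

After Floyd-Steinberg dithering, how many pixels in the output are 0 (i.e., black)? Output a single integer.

Answer: 4

Derivation:
(0,0): OLD=196 → NEW=255, ERR=-59
(0,1): OLD=2707/16 → NEW=255, ERR=-1373/16
(0,2): OLD=36981/256 → NEW=255, ERR=-28299/256
(0,3): OLD=457267/4096 → NEW=0, ERR=457267/4096
(1,0): OLD=42105/256 → NEW=255, ERR=-23175/256
(1,1): OLD=186703/2048 → NEW=0, ERR=186703/2048
(1,2): OLD=13494395/65536 → NEW=255, ERR=-3217285/65536
(1,3): OLD=242745421/1048576 → NEW=255, ERR=-24641459/1048576
(2,0): OLD=6481621/32768 → NEW=255, ERR=-1874219/32768
(2,1): OLD=199861111/1048576 → NEW=255, ERR=-67525769/1048576
(2,2): OLD=217634739/2097152 → NEW=0, ERR=217634739/2097152
(2,3): OLD=6073022535/33554432 → NEW=255, ERR=-2483357625/33554432
(3,0): OLD=2265788293/16777216 → NEW=255, ERR=-2012401787/16777216
(3,1): OLD=38998721691/268435456 → NEW=255, ERR=-29452319589/268435456
(3,2): OLD=698046405989/4294967296 → NEW=255, ERR=-397170254491/4294967296
(3,3): OLD=8514400573251/68719476736 → NEW=0, ERR=8514400573251/68719476736
Output grid:
  Row 0: ###.  (1 black, running=1)
  Row 1: #.##  (1 black, running=2)
  Row 2: ##.#  (1 black, running=3)
  Row 3: ###.  (1 black, running=4)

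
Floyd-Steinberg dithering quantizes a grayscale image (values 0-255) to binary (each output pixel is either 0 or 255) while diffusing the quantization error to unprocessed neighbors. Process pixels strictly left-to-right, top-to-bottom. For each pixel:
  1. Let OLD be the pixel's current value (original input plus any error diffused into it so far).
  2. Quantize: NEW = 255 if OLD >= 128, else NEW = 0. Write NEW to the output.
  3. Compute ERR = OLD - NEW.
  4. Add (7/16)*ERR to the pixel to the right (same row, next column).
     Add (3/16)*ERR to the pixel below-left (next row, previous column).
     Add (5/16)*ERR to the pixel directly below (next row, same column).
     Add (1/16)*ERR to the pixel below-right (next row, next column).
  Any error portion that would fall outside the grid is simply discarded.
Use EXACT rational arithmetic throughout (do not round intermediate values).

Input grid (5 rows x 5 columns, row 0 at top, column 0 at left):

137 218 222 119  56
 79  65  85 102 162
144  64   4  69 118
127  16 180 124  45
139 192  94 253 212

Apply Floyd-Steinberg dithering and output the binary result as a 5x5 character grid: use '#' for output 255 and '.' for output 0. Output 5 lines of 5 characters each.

(0,0): OLD=137 → NEW=255, ERR=-118
(0,1): OLD=1331/8 → NEW=255, ERR=-709/8
(0,2): OLD=23453/128 → NEW=255, ERR=-9187/128
(0,3): OLD=179403/2048 → NEW=0, ERR=179403/2048
(0,4): OLD=3090829/32768 → NEW=0, ERR=3090829/32768
(1,0): OLD=3265/128 → NEW=0, ERR=3265/128
(1,1): OLD=28295/1024 → NEW=0, ERR=28295/1024
(1,2): OLD=2803155/32768 → NEW=0, ERR=2803155/32768
(1,3): OLD=23593079/131072 → NEW=255, ERR=-9830281/131072
(1,4): OLD=344225029/2097152 → NEW=255, ERR=-190548731/2097152
(2,0): OLD=2574781/16384 → NEW=255, ERR=-1603139/16384
(2,1): OLD=24882991/524288 → NEW=0, ERR=24882991/524288
(2,2): OLD=328511437/8388608 → NEW=0, ERR=328511437/8388608
(2,3): OLD=6845936279/134217728 → NEW=0, ERR=6845936279/134217728
(2,4): OLD=230282822753/2147483648 → NEW=0, ERR=230282822753/2147483648
(3,0): OLD=883499949/8388608 → NEW=0, ERR=883499949/8388608
(3,1): OLD=5243674857/67108864 → NEW=0, ERR=5243674857/67108864
(3,2): OLD=513147274131/2147483648 → NEW=255, ERR=-34461056109/2147483648
(3,3): OLD=667750307915/4294967296 → NEW=255, ERR=-427466352565/4294967296
(3,4): OLD=2622010173623/68719476736 → NEW=0, ERR=2622010173623/68719476736
(4,0): OLD=200321136067/1073741824 → NEW=255, ERR=-73483029053/1073741824
(4,1): OLD=6530088155651/34359738368 → NEW=255, ERR=-2231645128189/34359738368
(4,2): OLD=25724215184653/549755813888 → NEW=0, ERR=25724215184653/549755813888
(4,3): OLD=2186008789072643/8796093022208 → NEW=255, ERR=-56994931590397/8796093022208
(4,4): OLD=30240018431262357/140737488355328 → NEW=255, ERR=-5648041099346283/140737488355328
Row 0: ###..
Row 1: ...##
Row 2: #....
Row 3: ..##.
Row 4: ##.##

Answer: ###..
...##
#....
..##.
##.##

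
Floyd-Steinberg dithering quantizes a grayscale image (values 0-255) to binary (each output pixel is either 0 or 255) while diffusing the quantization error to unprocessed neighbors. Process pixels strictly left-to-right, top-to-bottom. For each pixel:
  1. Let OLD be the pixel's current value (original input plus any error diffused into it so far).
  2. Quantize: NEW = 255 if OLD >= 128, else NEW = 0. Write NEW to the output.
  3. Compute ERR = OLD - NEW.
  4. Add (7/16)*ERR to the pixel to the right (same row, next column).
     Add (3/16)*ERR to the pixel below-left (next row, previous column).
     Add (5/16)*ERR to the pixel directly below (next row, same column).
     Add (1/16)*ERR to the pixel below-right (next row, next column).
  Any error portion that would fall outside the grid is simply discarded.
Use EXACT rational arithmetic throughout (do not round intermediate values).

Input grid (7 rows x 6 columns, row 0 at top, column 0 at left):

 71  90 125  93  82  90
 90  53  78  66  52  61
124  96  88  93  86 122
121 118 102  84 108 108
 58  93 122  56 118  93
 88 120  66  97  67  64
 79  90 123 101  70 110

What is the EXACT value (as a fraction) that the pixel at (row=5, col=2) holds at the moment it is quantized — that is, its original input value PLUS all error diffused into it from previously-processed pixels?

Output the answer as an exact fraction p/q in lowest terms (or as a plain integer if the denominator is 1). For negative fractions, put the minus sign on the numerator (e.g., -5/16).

Answer: 1205063764005541/140737488355328

Derivation:
(0,0): OLD=71 → NEW=0, ERR=71
(0,1): OLD=1937/16 → NEW=0, ERR=1937/16
(0,2): OLD=45559/256 → NEW=255, ERR=-19721/256
(0,3): OLD=242881/4096 → NEW=0, ERR=242881/4096
(0,4): OLD=7074119/65536 → NEW=0, ERR=7074119/65536
(0,5): OLD=143890673/1048576 → NEW=255, ERR=-123496207/1048576
(1,0): OLD=34531/256 → NEW=255, ERR=-30749/256
(1,1): OLD=57909/2048 → NEW=0, ERR=57909/2048
(1,2): OLD=5569369/65536 → NEW=0, ERR=5569369/65536
(1,3): OLD=35948965/262144 → NEW=255, ERR=-30897755/262144
(1,4): OLD=264896527/16777216 → NEW=0, ERR=264896527/16777216
(1,5): OLD=10160116409/268435456 → NEW=0, ERR=10160116409/268435456
(2,0): OLD=3006999/32768 → NEW=0, ERR=3006999/32768
(2,1): OLD=160863085/1048576 → NEW=255, ERR=-106523795/1048576
(2,2): OLD=835154311/16777216 → NEW=0, ERR=835154311/16777216
(2,3): OLD=11571872015/134217728 → NEW=0, ERR=11571872015/134217728
(2,4): OLD=551406165933/4294967296 → NEW=255, ERR=-543810494547/4294967296
(2,5): OLD=5457725523595/68719476736 → NEW=0, ERR=5457725523595/68719476736
(3,0): OLD=2191591591/16777216 → NEW=255, ERR=-2086598489/16777216
(3,1): OLD=6296168603/134217728 → NEW=0, ERR=6296168603/134217728
(3,2): OLD=158801627521/1073741824 → NEW=255, ERR=-115002537599/1073741824
(3,3): OLD=2986232535427/68719476736 → NEW=0, ERR=2986232535427/68719476736
(3,4): OLD=59222009513251/549755813888 → NEW=0, ERR=59222009513251/549755813888
(3,5): OLD=1513233390633005/8796093022208 → NEW=255, ERR=-729770330030035/8796093022208
(4,0): OLD=59978617833/2147483648 → NEW=0, ERR=59978617833/2147483648
(4,1): OLD=3161899649109/34359738368 → NEW=0, ERR=3161899649109/34359738368
(4,2): OLD=153788537575535/1099511627776 → NEW=255, ERR=-126586927507345/1099511627776
(4,3): OLD=575521987348171/17592186044416 → NEW=0, ERR=575521987348171/17592186044416
(4,4): OLD=43104076234303867/281474976710656 → NEW=255, ERR=-28672042826913413/281474976710656
(4,5): OLD=131688881623041149/4503599627370496 → NEW=0, ERR=131688881623041149/4503599627370496
(5,0): OLD=62662499996111/549755813888 → NEW=0, ERR=62662499996111/549755813888
(5,1): OLD=3145189538941375/17592186044416 → NEW=255, ERR=-1340817902384705/17592186044416
(5,2): OLD=1205063764005541/140737488355328 → NEW=0, ERR=1205063764005541/140737488355328
Target (5,2): original=66, with diffused error = 1205063764005541/140737488355328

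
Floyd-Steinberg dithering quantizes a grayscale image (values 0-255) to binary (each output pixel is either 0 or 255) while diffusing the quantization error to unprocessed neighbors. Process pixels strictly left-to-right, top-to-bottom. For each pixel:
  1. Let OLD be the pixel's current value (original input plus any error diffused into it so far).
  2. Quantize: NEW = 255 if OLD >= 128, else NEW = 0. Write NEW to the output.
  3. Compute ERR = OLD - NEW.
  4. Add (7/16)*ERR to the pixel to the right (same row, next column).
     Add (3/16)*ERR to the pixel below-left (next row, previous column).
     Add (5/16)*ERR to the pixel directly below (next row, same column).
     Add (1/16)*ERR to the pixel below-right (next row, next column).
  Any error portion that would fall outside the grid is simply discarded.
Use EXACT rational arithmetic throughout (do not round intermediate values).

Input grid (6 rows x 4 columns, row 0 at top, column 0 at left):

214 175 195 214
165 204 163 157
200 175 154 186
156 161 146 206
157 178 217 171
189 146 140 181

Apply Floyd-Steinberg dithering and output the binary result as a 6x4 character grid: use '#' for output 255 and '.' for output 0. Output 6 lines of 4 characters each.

(0,0): OLD=214 → NEW=255, ERR=-41
(0,1): OLD=2513/16 → NEW=255, ERR=-1567/16
(0,2): OLD=38951/256 → NEW=255, ERR=-26329/256
(0,3): OLD=692241/4096 → NEW=255, ERR=-352239/4096
(1,0): OLD=34259/256 → NEW=255, ERR=-31021/256
(1,1): OLD=201797/2048 → NEW=0, ERR=201797/2048
(1,2): OLD=9943337/65536 → NEW=255, ERR=-6768343/65536
(1,3): OLD=82328687/1048576 → NEW=0, ERR=82328687/1048576
(2,0): OLD=5918151/32768 → NEW=255, ERR=-2437689/32768
(2,1): OLD=153414269/1048576 → NEW=255, ERR=-113972611/1048576
(2,2): OLD=199340209/2097152 → NEW=0, ERR=199340209/2097152
(2,3): OLD=8243205709/33554432 → NEW=255, ERR=-313174451/33554432
(3,0): OLD=1885297623/16777216 → NEW=0, ERR=1885297623/16777216
(3,1): OLD=50833451145/268435456 → NEW=255, ERR=-17617590135/268435456
(3,2): OLD=594626652791/4294967296 → NEW=255, ERR=-500590007689/4294967296
(3,3): OLD=10859899253185/68719476736 → NEW=255, ERR=-6663567314495/68719476736
(4,0): OLD=772280904907/4294967296 → NEW=255, ERR=-322935755573/4294967296
(4,1): OLD=3771487763809/34359738368 → NEW=0, ERR=3771487763809/34359738368
(4,2): OLD=226846846287553/1099511627776 → NEW=255, ERR=-53528618795327/1099511627776
(4,3): OLD=1972327054899863/17592186044416 → NEW=0, ERR=1972327054899863/17592186044416
(5,0): OLD=102300881893339/549755813888 → NEW=255, ERR=-37886850648101/549755813888
(5,1): OLD=2398223885808093/17592186044416 → NEW=255, ERR=-2087783555517987/17592186044416
(5,2): OLD=886178288969049/8796093022208 → NEW=0, ERR=886178288969049/8796093022208
(5,3): OLD=72358644203969505/281474976710656 → NEW=255, ERR=582525142752225/281474976710656
Row 0: ####
Row 1: #.#.
Row 2: ##.#
Row 3: .###
Row 4: #.#.
Row 5: ##.#

Answer: ####
#.#.
##.#
.###
#.#.
##.#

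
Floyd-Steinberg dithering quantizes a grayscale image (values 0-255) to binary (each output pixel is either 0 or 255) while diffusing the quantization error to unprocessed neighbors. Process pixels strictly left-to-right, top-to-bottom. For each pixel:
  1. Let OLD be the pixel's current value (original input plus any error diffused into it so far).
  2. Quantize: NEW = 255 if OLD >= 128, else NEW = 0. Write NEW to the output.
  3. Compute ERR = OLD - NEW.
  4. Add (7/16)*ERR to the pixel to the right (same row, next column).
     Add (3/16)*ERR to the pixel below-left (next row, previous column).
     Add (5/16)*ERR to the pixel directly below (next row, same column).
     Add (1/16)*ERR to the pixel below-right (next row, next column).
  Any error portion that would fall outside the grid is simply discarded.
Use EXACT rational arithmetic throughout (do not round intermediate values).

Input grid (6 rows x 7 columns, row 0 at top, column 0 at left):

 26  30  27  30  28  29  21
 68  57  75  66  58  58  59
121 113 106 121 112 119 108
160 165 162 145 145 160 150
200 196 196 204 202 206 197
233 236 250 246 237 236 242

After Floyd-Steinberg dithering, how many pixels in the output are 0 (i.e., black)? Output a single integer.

Answer: 18

Derivation:
(0,0): OLD=26 → NEW=0, ERR=26
(0,1): OLD=331/8 → NEW=0, ERR=331/8
(0,2): OLD=5773/128 → NEW=0, ERR=5773/128
(0,3): OLD=101851/2048 → NEW=0, ERR=101851/2048
(0,4): OLD=1630461/32768 → NEW=0, ERR=1630461/32768
(0,5): OLD=26617579/524288 → NEW=0, ERR=26617579/524288
(0,6): OLD=362483821/8388608 → NEW=0, ERR=362483821/8388608
(1,0): OLD=10737/128 → NEW=0, ERR=10737/128
(1,1): OLD=119511/1024 → NEW=0, ERR=119511/1024
(1,2): OLD=4982883/32768 → NEW=255, ERR=-3372957/32768
(1,3): OLD=6377415/131072 → NEW=0, ERR=6377415/131072
(1,4): OLD=901470357/8388608 → NEW=0, ERR=901470357/8388608
(1,5): OLD=8864588261/67108864 → NEW=255, ERR=-8248172059/67108864
(1,6): OLD=23519966155/1073741824 → NEW=0, ERR=23519966155/1073741824
(2,0): OLD=2770477/16384 → NEW=255, ERR=-1407443/16384
(2,1): OLD=51291903/524288 → NEW=0, ERR=51291903/524288
(2,2): OLD=1116117821/8388608 → NEW=255, ERR=-1022977219/8388608
(2,3): OLD=6480605717/67108864 → NEW=0, ERR=6480605717/67108864
(2,4): OLD=90101429445/536870912 → NEW=255, ERR=-46800653115/536870912
(2,5): OLD=915289628727/17179869184 → NEW=0, ERR=915289628727/17179869184
(2,6): OLD=35863906596337/274877906944 → NEW=255, ERR=-34229959674383/274877906944
(3,0): OLD=1270862109/8388608 → NEW=255, ERR=-868232931/8388608
(3,1): OLD=8191052185/67108864 → NEW=0, ERR=8191052185/67108864
(3,2): OLD=108185816379/536870912 → NEW=255, ERR=-28716266181/536870912
(3,3): OLD=274469594973/2147483648 → NEW=0, ERR=274469594973/2147483648
(3,4): OLD=52144393276701/274877906944 → NEW=255, ERR=-17949472994019/274877906944
(3,5): OLD=262306243849319/2199023255552 → NEW=0, ERR=262306243849319/2199023255552
(3,6): OLD=5861758205771769/35184372088832 → NEW=255, ERR=-3110256676880391/35184372088832
(4,0): OLD=204592204115/1073741824 → NEW=255, ERR=-69211961005/1073741824
(4,1): OLD=3254623395575/17179869184 → NEW=255, ERR=-1126243246345/17179869184
(4,2): OLD=50081944086361/274877906944 → NEW=255, ERR=-20011922184359/274877906944
(4,3): OLD=432113713245347/2199023255552 → NEW=255, ERR=-128637216920413/2199023255552
(4,4): OLD=3278389660270361/17592186044416 → NEW=255, ERR=-1207617781055719/17592186044416
(4,5): OLD=108417238404080121/562949953421312 → NEW=255, ERR=-35134999718354439/562949953421312
(4,6): OLD=1346803119430488735/9007199254740992 → NEW=255, ERR=-950032690528464225/9007199254740992
(5,0): OLD=55130865698517/274877906944 → NEW=255, ERR=-14963000572203/274877906944
(5,1): OLD=382672242168583/2199023255552 → NEW=255, ERR=-178078687997177/2199023255552
(5,2): OLD=3109497266280001/17592186044416 → NEW=255, ERR=-1376510175046079/17592186044416
(5,3): OLD=24779084002858085/140737488355328 → NEW=255, ERR=-11108975527750555/140737488355328
(5,4): OLD=1492099936940995479/9007199254740992 → NEW=255, ERR=-804735873017957481/9007199254740992
(5,5): OLD=11049417460911003751/72057594037927936 → NEW=255, ERR=-7325269018760619929/72057594037927936
(5,6): OLD=185231533398444691497/1152921504606846976 → NEW=255, ERR=-108763450276301287383/1152921504606846976
Output grid:
  Row 0: .......  (7 black, running=7)
  Row 1: ..#..#.  (5 black, running=12)
  Row 2: #.#.#.#  (3 black, running=15)
  Row 3: #.#.#.#  (3 black, running=18)
  Row 4: #######  (0 black, running=18)
  Row 5: #######  (0 black, running=18)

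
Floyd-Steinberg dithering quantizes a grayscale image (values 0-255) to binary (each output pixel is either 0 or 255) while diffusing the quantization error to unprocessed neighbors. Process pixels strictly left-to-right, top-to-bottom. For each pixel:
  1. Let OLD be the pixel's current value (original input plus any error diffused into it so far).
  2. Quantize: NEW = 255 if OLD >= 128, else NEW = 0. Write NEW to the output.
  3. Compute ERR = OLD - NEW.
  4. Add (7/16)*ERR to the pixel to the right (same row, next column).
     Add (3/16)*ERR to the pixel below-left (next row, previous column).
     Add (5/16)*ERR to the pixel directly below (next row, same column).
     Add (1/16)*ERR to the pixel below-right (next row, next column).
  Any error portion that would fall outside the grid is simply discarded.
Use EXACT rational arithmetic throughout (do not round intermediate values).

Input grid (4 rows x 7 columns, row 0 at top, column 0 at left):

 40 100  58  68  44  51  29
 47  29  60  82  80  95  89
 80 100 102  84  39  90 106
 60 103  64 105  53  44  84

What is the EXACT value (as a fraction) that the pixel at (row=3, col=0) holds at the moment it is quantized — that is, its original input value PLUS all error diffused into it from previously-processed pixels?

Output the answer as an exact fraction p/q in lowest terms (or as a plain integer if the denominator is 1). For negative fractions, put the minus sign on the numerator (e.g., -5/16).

Answer: 72327037/2097152

Derivation:
(0,0): OLD=40 → NEW=0, ERR=40
(0,1): OLD=235/2 → NEW=0, ERR=235/2
(0,2): OLD=3501/32 → NEW=0, ERR=3501/32
(0,3): OLD=59323/512 → NEW=0, ERR=59323/512
(0,4): OLD=775709/8192 → NEW=0, ERR=775709/8192
(0,5): OLD=12114635/131072 → NEW=0, ERR=12114635/131072
(0,6): OLD=145619853/2097152 → NEW=0, ERR=145619853/2097152
(1,0): OLD=2609/32 → NEW=0, ERR=2609/32
(1,1): OLD=31847/256 → NEW=0, ERR=31847/256
(1,2): OLD=1455587/8192 → NEW=255, ERR=-633373/8192
(1,3): OLD=3570879/32768 → NEW=0, ERR=3570879/32768
(1,4): OLD=381344085/2097152 → NEW=255, ERR=-153429675/2097152
(1,5): OLD=1859137589/16777216 → NEW=0, ERR=1859137589/16777216
(1,6): OLD=44280186107/268435456 → NEW=255, ERR=-24170855173/268435456
(2,0): OLD=527581/4096 → NEW=255, ERR=-516899/4096
(2,1): OLD=9733919/131072 → NEW=0, ERR=9733919/131072
(2,2): OLD=290533309/2097152 → NEW=255, ERR=-244240451/2097152
(2,3): OLD=814568949/16777216 → NEW=0, ERR=814568949/16777216
(2,4): OLD=8719740621/134217728 → NEW=0, ERR=8719740621/134217728
(2,5): OLD=565202868535/4294967296 → NEW=255, ERR=-530013791945/4294967296
(2,6): OLD=2116438799345/68719476736 → NEW=0, ERR=2116438799345/68719476736
(3,0): OLD=72327037/2097152 → NEW=0, ERR=72327037/2097152
Target (3,0): original=60, with diffused error = 72327037/2097152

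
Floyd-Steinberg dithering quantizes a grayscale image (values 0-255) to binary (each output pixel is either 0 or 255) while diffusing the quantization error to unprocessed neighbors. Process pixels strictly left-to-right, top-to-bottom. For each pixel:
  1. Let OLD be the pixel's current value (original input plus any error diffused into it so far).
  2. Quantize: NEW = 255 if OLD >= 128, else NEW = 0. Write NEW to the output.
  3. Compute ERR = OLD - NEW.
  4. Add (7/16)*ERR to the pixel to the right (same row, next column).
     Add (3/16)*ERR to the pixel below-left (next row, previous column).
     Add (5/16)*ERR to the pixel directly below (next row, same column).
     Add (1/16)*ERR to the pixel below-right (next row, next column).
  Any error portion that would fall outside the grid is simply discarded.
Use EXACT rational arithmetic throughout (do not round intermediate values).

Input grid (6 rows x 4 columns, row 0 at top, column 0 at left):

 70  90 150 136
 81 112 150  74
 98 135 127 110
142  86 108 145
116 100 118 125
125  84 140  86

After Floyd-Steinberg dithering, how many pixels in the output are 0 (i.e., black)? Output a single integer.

Answer: 13

Derivation:
(0,0): OLD=70 → NEW=0, ERR=70
(0,1): OLD=965/8 → NEW=0, ERR=965/8
(0,2): OLD=25955/128 → NEW=255, ERR=-6685/128
(0,3): OLD=231733/2048 → NEW=0, ERR=231733/2048
(1,0): OLD=16063/128 → NEW=0, ERR=16063/128
(1,1): OLD=203961/1024 → NEW=255, ERR=-57159/1024
(1,2): OLD=4522413/32768 → NEW=255, ERR=-3833427/32768
(1,3): OLD=28790603/524288 → NEW=0, ERR=28790603/524288
(2,0): OLD=2076675/16384 → NEW=0, ERR=2076675/16384
(2,1): OLD=83318737/524288 → NEW=255, ERR=-50374703/524288
(2,2): OLD=57895317/1048576 → NEW=0, ERR=57895317/1048576
(2,3): OLD=2415997345/16777216 → NEW=255, ERR=-1862192735/16777216
(3,0): OLD=1372326227/8388608 → NEW=255, ERR=-766768813/8388608
(3,1): OLD=4598111885/134217728 → NEW=0, ERR=4598111885/134217728
(3,2): OLD=243579470451/2147483648 → NEW=0, ERR=243579470451/2147483648
(3,3): OLD=5613984615333/34359738368 → NEW=255, ERR=-3147748668507/34359738368
(4,0): OLD=201560933783/2147483648 → NEW=0, ERR=201560933783/2147483648
(4,1): OLD=2874597459653/17179869184 → NEW=255, ERR=-1506269182267/17179869184
(4,2): OLD=55003645760165/549755813888 → NEW=0, ERR=55003645760165/549755813888
(4,3): OLD=1295073599052051/8796093022208 → NEW=255, ERR=-947930121610989/8796093022208
(5,0): OLD=37903368172519/274877906944 → NEW=255, ERR=-32190498098201/274877906944
(5,1): OLD=263812307656881/8796093022208 → NEW=0, ERR=263812307656881/8796093022208
(5,2): OLD=697975812437613/4398046511104 → NEW=255, ERR=-423526047893907/4398046511104
(5,3): OLD=2314467052151205/140737488355328 → NEW=0, ERR=2314467052151205/140737488355328
Output grid:
  Row 0: ..#.  (3 black, running=3)
  Row 1: .##.  (2 black, running=5)
  Row 2: .#.#  (2 black, running=7)
  Row 3: #..#  (2 black, running=9)
  Row 4: .#.#  (2 black, running=11)
  Row 5: #.#.  (2 black, running=13)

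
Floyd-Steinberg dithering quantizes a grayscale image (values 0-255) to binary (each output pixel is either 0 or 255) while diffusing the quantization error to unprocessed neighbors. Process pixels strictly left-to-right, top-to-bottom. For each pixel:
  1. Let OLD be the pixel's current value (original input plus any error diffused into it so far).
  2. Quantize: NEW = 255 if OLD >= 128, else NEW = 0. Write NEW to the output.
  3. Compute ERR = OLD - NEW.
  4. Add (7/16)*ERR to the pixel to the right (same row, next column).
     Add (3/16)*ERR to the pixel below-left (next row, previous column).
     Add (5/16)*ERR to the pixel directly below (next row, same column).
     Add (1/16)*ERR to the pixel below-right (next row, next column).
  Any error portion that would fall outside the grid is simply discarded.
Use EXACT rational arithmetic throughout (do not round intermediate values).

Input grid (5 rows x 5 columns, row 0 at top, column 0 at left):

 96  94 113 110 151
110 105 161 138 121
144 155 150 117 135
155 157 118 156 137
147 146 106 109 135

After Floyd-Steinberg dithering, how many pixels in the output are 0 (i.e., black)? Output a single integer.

(0,0): OLD=96 → NEW=0, ERR=96
(0,1): OLD=136 → NEW=255, ERR=-119
(0,2): OLD=975/16 → NEW=0, ERR=975/16
(0,3): OLD=34985/256 → NEW=255, ERR=-30295/256
(0,4): OLD=406431/4096 → NEW=0, ERR=406431/4096
(1,0): OLD=1883/16 → NEW=0, ERR=1883/16
(1,1): OLD=17501/128 → NEW=255, ERR=-15139/128
(1,2): OLD=404161/4096 → NEW=0, ERR=404161/4096
(1,3): OLD=2729597/16384 → NEW=255, ERR=-1448323/16384
(1,4): OLD=27770903/262144 → NEW=0, ERR=27770903/262144
(2,0): OLD=324815/2048 → NEW=255, ERR=-197425/2048
(2,1): OLD=6666421/65536 → NEW=0, ERR=6666421/65536
(2,2): OLD=211153183/1048576 → NEW=255, ERR=-56233697/1048576
(2,3): OLD=1542551085/16777216 → NEW=0, ERR=1542551085/16777216
(2,4): OLD=54440250363/268435456 → NEW=255, ERR=-14010790917/268435456
(3,0): OLD=150940543/1048576 → NEW=255, ERR=-116446337/1048576
(3,1): OLD=1041214771/8388608 → NEW=0, ERR=1041214771/8388608
(3,2): OLD=48087951873/268435456 → NEW=255, ERR=-20363089407/268435456
(3,3): OLD=74306144993/536870912 → NEW=255, ERR=-62595937567/536870912
(3,4): OLD=647903201685/8589934592 → NEW=0, ERR=647903201685/8589934592
(4,0): OLD=18195796849/134217728 → NEW=255, ERR=-16029723791/134217728
(4,1): OLD=478343925009/4294967296 → NEW=0, ERR=478343925009/4294967296
(4,2): OLD=8034424317663/68719476736 → NEW=0, ERR=8034424317663/68719476736
(4,3): OLD=146363063560593/1099511627776 → NEW=255, ERR=-134012401522287/1099511627776
(4,4): OLD=1723319874281335/17592186044416 → NEW=0, ERR=1723319874281335/17592186044416
Output grid:
  Row 0: .#.#.  (3 black, running=3)
  Row 1: .#.#.  (3 black, running=6)
  Row 2: #.#.#  (2 black, running=8)
  Row 3: #.##.  (2 black, running=10)
  Row 4: #..#.  (3 black, running=13)

Answer: 13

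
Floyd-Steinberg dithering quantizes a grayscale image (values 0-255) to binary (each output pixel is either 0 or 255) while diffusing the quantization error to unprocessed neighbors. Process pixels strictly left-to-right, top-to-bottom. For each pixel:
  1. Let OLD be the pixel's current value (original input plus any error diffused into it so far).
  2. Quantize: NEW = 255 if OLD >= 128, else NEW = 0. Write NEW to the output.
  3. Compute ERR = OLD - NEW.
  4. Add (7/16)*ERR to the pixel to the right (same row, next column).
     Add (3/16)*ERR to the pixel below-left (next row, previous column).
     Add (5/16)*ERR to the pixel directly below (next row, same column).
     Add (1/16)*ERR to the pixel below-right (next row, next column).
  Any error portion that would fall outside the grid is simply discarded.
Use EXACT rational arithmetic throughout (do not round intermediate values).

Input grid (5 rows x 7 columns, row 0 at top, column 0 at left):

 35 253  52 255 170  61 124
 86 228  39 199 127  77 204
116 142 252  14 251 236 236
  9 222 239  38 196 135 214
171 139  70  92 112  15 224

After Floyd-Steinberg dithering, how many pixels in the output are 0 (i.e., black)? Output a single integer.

Answer: 14

Derivation:
(0,0): OLD=35 → NEW=0, ERR=35
(0,1): OLD=4293/16 → NEW=255, ERR=213/16
(0,2): OLD=14803/256 → NEW=0, ERR=14803/256
(0,3): OLD=1148101/4096 → NEW=255, ERR=103621/4096
(0,4): OLD=11866467/65536 → NEW=255, ERR=-4845213/65536
(0,5): OLD=30046645/1048576 → NEW=0, ERR=30046645/1048576
(0,6): OLD=2290701299/16777216 → NEW=255, ERR=-1987488781/16777216
(1,0): OLD=25455/256 → NEW=0, ERR=25455/256
(1,1): OLD=591241/2048 → NEW=255, ERR=69001/2048
(1,2): OLD=5071549/65536 → NEW=0, ERR=5071549/65536
(1,3): OLD=60427769/262144 → NEW=255, ERR=-6418951/262144
(1,4): OLD=1680025675/16777216 → NEW=0, ERR=1680025675/16777216
(1,5): OLD=13815300283/134217728 → NEW=0, ERR=13815300283/134217728
(1,6): OLD=459140185493/2147483648 → NEW=255, ERR=-88468144747/2147483648
(2,0): OLD=5026291/32768 → NEW=255, ERR=-3329549/32768
(2,1): OLD=135055393/1048576 → NEW=255, ERR=-132331487/1048576
(2,2): OLD=3665563043/16777216 → NEW=255, ERR=-612627037/16777216
(2,3): OLD=1877018187/134217728 → NEW=0, ERR=1877018187/134217728
(2,4): OLD=328758973947/1073741824 → NEW=255, ERR=54954808827/1073741824
(2,5): OLD=9933128453225/34359738368 → NEW=255, ERR=1171395169385/34359738368
(2,6): OLD=134401403555951/549755813888 → NEW=255, ERR=-5786328985489/549755813888
(3,0): OLD=-778727357/16777216 → NEW=0, ERR=-778727357/16777216
(3,1): OLD=20006225287/134217728 → NEW=255, ERR=-14219295353/134217728
(3,2): OLD=188950533573/1073741824 → NEW=255, ERR=-84853631547/1073741824
(3,3): OLD=64899157939/4294967296 → NEW=0, ERR=64899157939/4294967296
(3,4): OLD=124173963942979/549755813888 → NEW=255, ERR=-16013768598461/549755813888
(3,5): OLD=589932833261305/4398046511104 → NEW=255, ERR=-531569027070215/4398046511104
(3,6): OLD=11256413486790311/70368744177664 → NEW=255, ERR=-6687616278514009/70368744177664
(4,0): OLD=293412723469/2147483648 → NEW=255, ERR=-254195606771/2147483648
(4,1): OLD=1250291866537/34359738368 → NEW=0, ERR=1250291866537/34359738368
(4,2): OLD=31575809170567/549755813888 → NEW=0, ERR=31575809170567/549755813888
(4,3): OLD=490160159085309/4398046511104 → NEW=0, ERR=490160159085309/4398046511104
(4,4): OLD=4571809687037991/35184372088832 → NEW=255, ERR=-4400205195614169/35184372088832
(4,5): OLD=-109352507517721241/1125899906842624 → NEW=0, ERR=-109352507517721241/1125899906842624
(4,6): OLD=2598666740288819969/18014398509481984 → NEW=255, ERR=-1995004879629085951/18014398509481984
Output grid:
  Row 0: .#.##.#  (3 black, running=3)
  Row 1: .#.#..#  (4 black, running=7)
  Row 2: ###.###  (1 black, running=8)
  Row 3: .##.###  (2 black, running=10)
  Row 4: #...#.#  (4 black, running=14)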